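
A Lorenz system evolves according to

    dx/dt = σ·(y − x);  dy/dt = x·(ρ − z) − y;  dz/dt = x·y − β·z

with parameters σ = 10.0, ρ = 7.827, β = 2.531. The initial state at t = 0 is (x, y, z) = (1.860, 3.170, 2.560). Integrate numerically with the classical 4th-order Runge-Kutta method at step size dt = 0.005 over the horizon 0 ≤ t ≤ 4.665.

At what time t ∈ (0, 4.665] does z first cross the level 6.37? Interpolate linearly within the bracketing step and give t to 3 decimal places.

t = 0.353

t=0.000: state=(1.860, 3.170, 2.560)
step 1 (dt=0.005): k1=(13.100, 6.627, -0.583), k2=(12.938, 6.785, -0.444), k3=(12.946, 6.782, -0.446), k4=(12.792, 6.938, -0.307); state += dt/6·(k1+2k2+2k3+k4)
t=0.005: state=(1.925, 3.204, 2.558)
t=0.010: state=(1.988, 3.239, 2.557)
t=0.015: state=(2.050, 3.276, 2.557)
continuing one RK4 step at a time; state shown every 40 steps (Δt=0.2):
t=0.200: state=(4.116, 5.267, 3.653)
t=0.350: state=(5.706, 6.514, 6.300)
next step: t=0.355: state=(5.746, 6.524, 6.406) — z has crossed 6.37
linear interpolation between t=0.350 (6.30005) and t=0.355 (6.40630) → t≈0.353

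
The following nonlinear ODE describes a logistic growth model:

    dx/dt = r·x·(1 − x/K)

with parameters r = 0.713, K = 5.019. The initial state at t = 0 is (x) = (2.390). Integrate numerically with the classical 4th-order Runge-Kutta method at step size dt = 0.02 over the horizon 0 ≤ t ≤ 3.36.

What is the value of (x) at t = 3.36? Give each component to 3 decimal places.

(x) = (4.562)

t=0.000: state=(2.390)
step 1 (dt=0.02): k1=(0.893), k2=(0.893), k3=(0.893), k4=(0.893); state += dt/6·(k1+2k2+2k3+k4)
t=0.020: state=(2.408)
t=0.040: state=(2.426)
t=0.060: state=(2.444)
continuing one RK4 step at a time; state shown every 10 steps (Δt=0.2):
t=0.200: state=(2.569)
t=0.400: state=(2.747)
t=0.600: state=(2.923)
t=0.800: state=(3.095)
t=1.000: state=(3.261)
t=1.200: state=(3.420)
t=1.400: state=(3.571)
t=1.600: state=(3.714)
t=1.800: state=(3.847)
t=2.000: state=(3.970)
t=2.200: state=(4.083)
t=2.400: state=(4.187)
t=2.600: state=(4.281)
t=2.800: state=(4.367)
t=3.000: state=(4.443)
t=3.200: state=(4.512)
t=3.360: state=(4.562)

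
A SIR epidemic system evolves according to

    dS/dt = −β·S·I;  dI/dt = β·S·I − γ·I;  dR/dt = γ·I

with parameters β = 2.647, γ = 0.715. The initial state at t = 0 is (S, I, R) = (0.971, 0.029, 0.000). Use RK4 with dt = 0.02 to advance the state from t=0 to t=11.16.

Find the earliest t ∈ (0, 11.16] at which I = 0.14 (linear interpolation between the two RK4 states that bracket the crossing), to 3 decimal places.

t = 0.931

t=0.000: state=(0.971, 0.029, 0.000)
step 1 (dt=0.02): k1=(-0.075, 0.054, 0.021), k2=(-0.076, 0.055, 0.021), k3=(-0.076, 0.055, 0.021), k4=(-0.077, 0.056, 0.022); state += dt/6·(k1+2k2+2k3+k4)
t=0.020: state=(0.969, 0.030, 0.000)
t=0.040: state=(0.968, 0.031, 0.001)
t=0.060: state=(0.966, 0.032, 0.001)
continuing one RK4 step at a time; state shown every 25 steps (Δt=0.5):
t=0.500: state=(0.912, 0.071, 0.017)
t=0.920: state=(0.815, 0.138, 0.047)
next step: t=0.940: state=(0.809, 0.142, 0.049) — I has crossed 0.14
linear interpolation between t=0.920 (0.13783) and t=0.940 (0.14183) → t≈0.931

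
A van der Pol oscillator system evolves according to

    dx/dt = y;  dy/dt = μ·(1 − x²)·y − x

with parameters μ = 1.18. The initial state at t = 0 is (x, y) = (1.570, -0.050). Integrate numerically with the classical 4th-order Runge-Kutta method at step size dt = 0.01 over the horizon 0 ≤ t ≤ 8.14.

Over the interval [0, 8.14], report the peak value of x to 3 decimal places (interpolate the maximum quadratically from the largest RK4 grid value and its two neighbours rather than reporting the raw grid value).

max x = 2.011

t=0.000: state=(1.570, -0.050)
step 1 (dt=0.01): k1=(-0.050, -1.484), k2=(-0.057, -1.471), k3=(-0.057, -1.471), k4=(-0.065, -1.458); state += dt/6·(k1+2k2+2k3+k4)
t=0.010: state=(1.569, -0.065)
t=0.020: state=(1.569, -0.079)
t=0.030: state=(1.568, -0.093)
continuing one RK4 step at a time; state shown every 50 steps (Δt=0.5):
t=0.500: state=(1.402, -0.563)
t=1.000: state=(1.025, -0.963)
t=1.500: state=(0.386, -1.683)
t=2.000: state=(-0.746, -2.768)
t=2.500: state=(-1.842, -1.081)
t=3.000: state=(-1.962, 0.268)
t=3.500: state=(-1.741, 0.565)
t=4.000: state=(-1.409, 0.773)
t=4.500: state=(-0.940, 1.149)
t=5.000: state=(-0.178, 2.021)
t=5.500: state=(1.110, 2.786)
t=6.000: state=(1.968, 0.518)
t=6.500: state=(1.940, -0.383)
t=7.000: state=(1.686, -0.608)
t=7.500: state=(1.331, -0.828)
t=8.000: state=(0.822, -1.267)
t=8.140: state=(0.631, -1.475)
largest grid value and its neighbours: x(6.170)=2.01059, x(6.180)=2.01078, x(6.190)=2.01076
parabola through these three points peaks at t≈6.184 with x≈2.01080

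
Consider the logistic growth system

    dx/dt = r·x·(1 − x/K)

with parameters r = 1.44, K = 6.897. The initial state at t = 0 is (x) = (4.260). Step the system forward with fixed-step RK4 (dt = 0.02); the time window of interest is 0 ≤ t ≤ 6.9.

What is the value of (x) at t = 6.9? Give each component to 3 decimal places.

(x) = (6.897)

t=0.000: state=(4.260)
step 1 (dt=0.02): k1=(2.345), k2=(2.337), k3=(2.337), k4=(2.329); state += dt/6·(k1+2k2+2k3+k4)
t=0.020: state=(4.307)
t=0.040: state=(4.353)
t=0.060: state=(4.399)
continuing one RK4 step at a time; state shown every 25 steps (Δt=0.5):
t=0.500: state=(5.300)
t=1.000: state=(6.015)
t=1.500: state=(6.437)
t=2.000: state=(6.665)
t=2.500: state=(6.782)
t=3.000: state=(6.841)
t=3.500: state=(6.869)
t=4.000: state=(6.884)
t=4.500: state=(6.890)
t=5.000: state=(6.894)
t=5.500: state=(6.895)
t=6.000: state=(6.896)
t=6.500: state=(6.897)
t=6.900: state=(6.897)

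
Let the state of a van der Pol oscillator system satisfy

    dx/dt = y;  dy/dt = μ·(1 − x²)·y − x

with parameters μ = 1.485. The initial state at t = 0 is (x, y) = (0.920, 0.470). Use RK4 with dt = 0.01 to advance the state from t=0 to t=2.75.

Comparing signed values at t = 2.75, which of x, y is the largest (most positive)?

t=0.000: state=(0.920, 0.470)
step 1 (dt=0.01): k1=(0.470, -0.813), k2=(0.466, -0.819), k3=(0.466, -0.819), k4=(0.462, -0.825); state += dt/6·(k1+2k2+2k3+k4)
t=0.010: state=(0.925, 0.462)
t=0.020: state=(0.929, 0.453)
t=0.030: state=(0.934, 0.445)
continuing one RK4 step at a time; state shown every 10 steps (Δt=0.1):
t=0.100: state=(0.963, 0.383)
t=0.200: state=(0.996, 0.287)
t=0.300: state=(1.020, 0.186)
t=0.400: state=(1.033, 0.082)
t=0.500: state=(1.036, -0.022)
t=0.600: state=(1.029, -0.125)
t=0.700: state=(1.011, -0.226)
t=0.800: state=(0.984, -0.326)
t=0.900: state=(0.946, -0.426)
t=1.000: state=(0.898, -0.529)
t=1.100: state=(0.840, -0.637)
t=1.200: state=(0.771, -0.754)
t=1.300: state=(0.689, -0.884)
t=1.400: state=(0.593, -1.032)
t=1.500: state=(0.482, -1.203)
t=1.600: state=(0.352, -1.404)
t=1.700: state=(0.200, -1.640)
t=1.800: state=(0.022, -1.911)
t=1.900: state=(-0.183, -2.206)
t=2.000: state=(-0.418, -2.492)
t=2.100: state=(-0.679, -2.705)
t=2.200: state=(-0.954, -2.757)
t=2.300: state=(-1.223, -2.572)
t=2.400: state=(-1.461, -2.153)
t=2.500: state=(-1.649, -1.601)
t=2.600: state=(-1.781, -1.048)
t=2.700: state=(-1.862, -0.587)
t=2.750: state=(-1.886, -0.402)
compare at T: x=-1.886, y=-0.402

largest component: y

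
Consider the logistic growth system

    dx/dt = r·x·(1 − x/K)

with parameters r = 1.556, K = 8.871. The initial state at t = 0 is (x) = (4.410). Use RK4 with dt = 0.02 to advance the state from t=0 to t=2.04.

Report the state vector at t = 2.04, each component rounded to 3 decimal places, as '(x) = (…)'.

(x) = (8.511)

t=0.000: state=(4.410)
step 1 (dt=0.02): k1=(3.451), k2=(3.451), k3=(3.451), k4=(3.450); state += dt/6·(k1+2k2+2k3+k4)
t=0.020: state=(4.479)
t=0.040: state=(4.548)
t=0.060: state=(4.617)
continuing one RK4 step at a time; state shown every 5 steps (Δt=0.1):
t=0.100: state=(4.755)
t=0.200: state=(5.095)
t=0.300: state=(5.428)
t=0.400: state=(5.750)
t=0.500: state=(6.057)
t=0.600: state=(6.347)
t=0.700: state=(6.618)
t=0.800: state=(6.870)
t=0.900: state=(7.100)
t=1.000: state=(7.311)
t=1.100: state=(7.501)
t=1.200: state=(7.672)
t=1.300: state=(7.824)
t=1.400: state=(7.959)
t=1.500: state=(8.079)
t=1.600: state=(8.184)
t=1.700: state=(8.277)
t=1.800: state=(8.357)
t=1.900: state=(8.428)
t=2.000: state=(8.489)
t=2.040: state=(8.511)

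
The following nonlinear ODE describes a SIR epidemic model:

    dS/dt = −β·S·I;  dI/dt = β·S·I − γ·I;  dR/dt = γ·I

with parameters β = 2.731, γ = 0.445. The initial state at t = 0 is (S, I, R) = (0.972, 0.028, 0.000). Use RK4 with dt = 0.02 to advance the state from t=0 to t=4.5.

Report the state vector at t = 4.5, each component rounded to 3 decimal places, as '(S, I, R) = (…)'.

t=0.000: state=(0.972, 0.028, 0.000)
step 1 (dt=0.02): k1=(-0.074, 0.062, 0.012), k2=(-0.076, 0.063, 0.013), k3=(-0.076, 0.063, 0.013), k4=(-0.078, 0.065, 0.013); state += dt/6·(k1+2k2+2k3+k4)
t=0.020: state=(0.970, 0.029, 0.000)
t=0.040: state=(0.969, 0.031, 0.001)
t=0.060: state=(0.967, 0.032, 0.001)
continuing one RK4 step at a time; state shown every 10 steps (Δt=0.2):
t=0.200: state=(0.954, 0.043, 0.003)
t=0.400: state=(0.926, 0.066, 0.008)
t=0.600: state=(0.885, 0.100, 0.015)
t=0.800: state=(0.828, 0.146, 0.026)
t=1.000: state=(0.753, 0.205, 0.042)
t=1.200: state=(0.661, 0.276, 0.063)
t=1.400: state=(0.556, 0.353, 0.091)
t=1.600: state=(0.450, 0.425, 0.126)
t=1.800: state=(0.351, 0.483, 0.166)
t=2.000: state=(0.266, 0.523, 0.211)
t=2.200: state=(0.199, 0.543, 0.259)
t=2.400: state=(0.148, 0.545, 0.307)
t=2.600: state=(0.110, 0.535, 0.355)
t=2.800: state=(0.082, 0.516, 0.402)
t=3.000: state=(0.063, 0.491, 0.447)
t=3.200: state=(0.048, 0.462, 0.489)
t=3.400: state=(0.038, 0.433, 0.529)
t=3.600: state=(0.030, 0.404, 0.566)
t=3.800: state=(0.024, 0.375, 0.601)
t=4.000: state=(0.020, 0.347, 0.633)
t=4.200: state=(0.017, 0.321, 0.663)
t=4.400: state=(0.014, 0.296, 0.690)
t=4.500: state=(0.013, 0.284, 0.703)

(S, I, R) = (0.013, 0.284, 0.703)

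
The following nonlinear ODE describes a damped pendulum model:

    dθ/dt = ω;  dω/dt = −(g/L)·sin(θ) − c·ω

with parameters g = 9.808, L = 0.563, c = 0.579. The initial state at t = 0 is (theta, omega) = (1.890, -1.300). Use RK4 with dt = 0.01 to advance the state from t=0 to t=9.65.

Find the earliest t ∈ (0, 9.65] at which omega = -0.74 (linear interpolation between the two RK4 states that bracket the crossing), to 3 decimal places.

t=0.000: state=(1.890, -1.300)
step 1 (dt=0.01): k1=(-1.300, -15.788), k2=(-1.379, -15.778), k3=(-1.379, -15.780), k4=(-1.458, -15.771); state += dt/6·(k1+2k2+2k3+k4)
t=0.010: state=(1.876, -1.458)
t=0.020: state=(1.861, -1.615)
t=0.030: state=(1.844, -1.773)
continuing one RK4 step at a time; state shown every 50 steps (Δt=0.5):
t=0.500: state=(-0.378, -5.634)
t=0.800: state=(-1.397, -0.805)
next step: t=0.810: state=(-1.404, -0.629) — omega has crossed -0.74
linear interpolation between t=0.800 (-0.80523) and t=0.810 (-0.62937) → t≈0.804

t = 0.804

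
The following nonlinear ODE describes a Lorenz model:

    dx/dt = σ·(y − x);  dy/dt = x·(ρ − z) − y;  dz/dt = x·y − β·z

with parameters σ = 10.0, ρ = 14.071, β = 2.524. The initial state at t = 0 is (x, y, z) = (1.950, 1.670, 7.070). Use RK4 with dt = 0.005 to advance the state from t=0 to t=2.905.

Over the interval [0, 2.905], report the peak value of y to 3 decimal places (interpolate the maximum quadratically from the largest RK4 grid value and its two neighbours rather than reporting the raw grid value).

t=0.000: state=(1.950, 1.670, 7.070)
step 1 (dt=0.005): k1=(-2.800, 11.982, -14.588), k2=(-2.430, 11.974, -14.450), k3=(-2.440, 11.980, -14.449), k4=(-2.079, 11.977, -14.310); state += dt/6·(k1+2k2+2k3+k4)
t=0.005: state=(1.938, 1.730, 6.998)
t=0.010: state=(1.929, 1.790, 6.927)
t=0.015: state=(1.924, 1.850, 6.857)
continuing one RK4 step at a time; state shown every 20 steps (Δt=0.1):
t=0.100: state=(2.236, 2.977, 5.910)
t=0.200: state=(3.367, 4.899, 5.561)
t=0.300: state=(5.331, 7.714, 6.766)
t=0.400: state=(7.904, 10.396, 10.745)
t=0.500: state=(9.455, 9.616, 16.539)
t=0.600: state=(7.996, 5.254, 18.764)
t=0.700: state=(5.045, 2.346, 16.638)
t=0.800: state=(3.026, 1.701, 13.582)
t=0.900: state=(2.264, 1.979, 10.956)
t=1.000: state=(2.322, 2.683, 8.971)
t=1.100: state=(2.956, 3.869, 7.724)
t=1.200: state=(4.172, 5.703, 7.508)
t=1.300: state=(5.988, 8.022, 8.960)
t=1.400: state=(7.923, 9.498, 12.552)
t=1.500: state=(8.564, 8.084, 16.475)
t=1.600: state=(7.092, 4.931, 17.348)
t=1.700: state=(4.931, 3.031, 15.497)
t=1.800: state=(3.533, 2.648, 13.041)
t=1.900: state=(3.093, 3.050, 10.934)
t=2.000: state=(3.374, 3.957, 9.478)
t=2.100: state=(4.234, 5.363, 8.924)
t=2.200: state=(5.589, 7.122, 9.669)
t=2.300: state=(7.103, 8.443, 11.993)
t=2.400: state=(7.902, 8.002, 14.973)
t=2.500: state=(7.235, 5.917, 16.377)
t=2.600: state=(5.678, 4.101, 15.525)
t=2.700: state=(4.382, 3.436, 13.672)
t=2.800: state=(3.818, 3.619, 11.859)
t=2.900: state=(3.934, 4.343, 10.553)
t=2.905: state=(3.956, 4.391, 10.506)
largest grid value and its neighbours: y(0.430)=10.68732, y(0.435)=10.69577, y(0.440)=10.69164
parabola through these three points peaks at t≈0.436 with y≈10.69596

max y = 10.696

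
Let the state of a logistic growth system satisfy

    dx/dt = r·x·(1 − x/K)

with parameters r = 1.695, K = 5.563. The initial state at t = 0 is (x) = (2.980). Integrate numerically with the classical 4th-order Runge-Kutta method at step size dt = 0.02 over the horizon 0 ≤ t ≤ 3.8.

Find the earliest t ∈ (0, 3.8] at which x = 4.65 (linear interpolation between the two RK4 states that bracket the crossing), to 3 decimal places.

t = 0.876

t=0.000: state=(2.980)
step 1 (dt=0.02): k1=(2.345), k2=(2.342), k3=(2.342), k4=(2.339); state += dt/6·(k1+2k2+2k3+k4)
t=0.020: state=(3.027)
t=0.040: state=(3.074)
t=0.060: state=(3.120)
continuing one RK4 step at a time; state shown every 10 steps (Δt=0.2):
t=0.200: state=(3.439)
t=0.400: state=(3.863)
t=0.600: state=(4.235)
t=0.800: state=(4.547)
t=0.860: state=(4.629)
next step: t=0.880: state=(4.655) — x has crossed 4.65
linear interpolation between t=0.860 (4.62904) and t=0.880 (4.65509) → t≈0.876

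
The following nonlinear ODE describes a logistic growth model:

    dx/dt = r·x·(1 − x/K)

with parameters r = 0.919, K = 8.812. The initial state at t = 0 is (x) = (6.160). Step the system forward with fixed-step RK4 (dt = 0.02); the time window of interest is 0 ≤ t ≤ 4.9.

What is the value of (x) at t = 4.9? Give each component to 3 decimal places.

t=0.000: state=(6.160)
step 1 (dt=0.02): k1=(1.704), k2=(1.697), k3=(1.697), k4=(1.691); state += dt/6·(k1+2k2+2k3+k4)
t=0.020: state=(6.194)
t=0.040: state=(6.228)
t=0.060: state=(6.261)
continuing one RK4 step at a time; state shown every 10 steps (Δt=0.2):
t=0.200: state=(6.488)
t=0.400: state=(6.788)
t=0.600: state=(7.061)
t=0.800: state=(7.304)
t=1.000: state=(7.520)
t=1.200: state=(7.710)
t=1.400: state=(7.876)
t=1.600: state=(8.019)
t=1.800: state=(8.142)
t=2.000: state=(8.247)
t=2.200: state=(8.337)
t=2.400: state=(8.413)
t=2.600: state=(8.477)
t=2.800: state=(8.532)
t=3.000: state=(8.578)
t=3.200: state=(8.616)
t=3.400: state=(8.648)
t=3.600: state=(8.675)
t=3.800: state=(8.698)
t=4.000: state=(8.717)
t=4.200: state=(8.733)
t=4.400: state=(8.746)
t=4.600: state=(8.757)
t=4.800: state=(8.766)
t=4.900: state=(8.770)

(x) = (8.770)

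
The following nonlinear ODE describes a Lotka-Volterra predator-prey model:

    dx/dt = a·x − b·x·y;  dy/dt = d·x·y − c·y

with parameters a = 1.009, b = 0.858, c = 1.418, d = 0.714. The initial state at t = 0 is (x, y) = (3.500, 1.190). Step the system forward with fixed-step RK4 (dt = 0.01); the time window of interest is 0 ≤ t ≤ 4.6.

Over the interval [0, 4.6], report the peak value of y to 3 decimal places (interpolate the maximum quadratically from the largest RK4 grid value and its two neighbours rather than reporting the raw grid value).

max y = 2.276

t=0.000: state=(3.500, 1.190)
step 1 (dt=0.01): k1=(-0.042, 1.286), k2=(-0.061, 1.293), k3=(-0.061, 1.293), k4=(-0.081, 1.300); state += dt/6·(k1+2k2+2k3+k4)
t=0.010: state=(3.499, 1.203)
t=0.020: state=(3.498, 1.216)
t=0.030: state=(3.497, 1.229)
continuing one RK4 step at a time; state shown every 20 steps (Δt=0.2):
t=0.200: state=(3.411, 1.471)
t=0.400: state=(3.159, 1.774)
t=0.600: state=(2.783, 2.044)
t=0.800: state=(2.358, 2.222)
t=1.000: state=(1.958, 2.276)
t=1.200: state=(1.628, 2.212)
t=1.400: state=(1.379, 2.062)
t=1.600: state=(1.204, 1.866)
t=1.800: state=(1.089, 1.654)
t=2.000: state=(1.021, 1.448)
t=2.200: state=(0.991, 1.258)
t=2.400: state=(0.992, 1.091)
t=2.600: state=(1.019, 0.948)
t=2.800: state=(1.071, 0.829)
t=3.000: state=(1.146, 0.731)
t=3.200: state=(1.246, 0.653)
t=3.400: state=(1.371, 0.592)
t=3.600: state=(1.521, 0.548)
t=3.800: state=(1.699, 0.519)
t=4.000: state=(1.904, 0.506)
t=4.200: state=(2.136, 0.508)
t=4.400: state=(2.392, 0.528)
t=4.600: state=(2.664, 0.571)
largest grid value and its neighbours: y(0.970)=2.27569, y(0.980)=2.27600, y(0.990)=2.27600
parabola through these three points peaks at t≈0.985 with y≈2.27603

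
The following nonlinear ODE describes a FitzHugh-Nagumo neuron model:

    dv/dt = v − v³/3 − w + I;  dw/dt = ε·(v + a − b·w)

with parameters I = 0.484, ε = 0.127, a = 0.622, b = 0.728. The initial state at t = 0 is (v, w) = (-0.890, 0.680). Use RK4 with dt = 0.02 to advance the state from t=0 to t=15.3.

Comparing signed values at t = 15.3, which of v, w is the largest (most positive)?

largest component: v

t=0.000: state=(-0.890, 0.680)
step 1 (dt=0.02): k1=(-0.851, -0.097), k2=(-0.852, -0.098), k3=(-0.852, -0.098), k4=(-0.852, -0.099); state += dt/6·(k1+2k2+2k3+k4)
t=0.020: state=(-0.907, 0.678)
t=0.040: state=(-0.924, 0.676)
t=0.060: state=(-0.941, 0.674)
continuing one RK4 step at a time; state shown every 25 steps (Δt=0.5):
t=0.500: state=(-1.295, 0.620)
t=1.000: state=(-1.560, 0.541)
t=1.500: state=(-1.665, 0.454)
t=2.000: state=(-1.680, 0.368)
t=2.500: state=(-1.659, 0.286)
t=3.000: state=(-1.624, 0.210)
t=3.500: state=(-1.583, 0.140)
t=4.000: state=(-1.540, 0.075)
t=4.500: state=(-1.497, 0.016)
t=5.000: state=(-1.452, -0.038)
t=5.500: state=(-1.407, -0.086)
t=6.000: state=(-1.361, -0.129)
t=6.500: state=(-1.314, -0.168)
t=7.000: state=(-1.266, -0.202)
t=7.500: state=(-1.218, -0.231)
t=8.000: state=(-1.167, -0.256)
t=8.500: state=(-1.115, -0.277)
t=9.000: state=(-1.059, -0.293)
t=9.500: state=(-1.000, -0.305)
t=10.000: state=(-0.936, -0.313)
t=10.500: state=(-0.865, -0.316)
t=11.000: state=(-0.784, -0.314)
t=11.500: state=(-0.688, -0.307)
t=12.000: state=(-0.569, -0.294)
t=12.500: state=(-0.411, -0.273)
t=13.000: state=(-0.188, -0.241)
t=13.500: state=(0.147, -0.193)
t=14.000: state=(0.646, -0.122)
t=14.500: state=(1.243, -0.019)
t=15.000: state=(1.655, 0.112)
t=15.300: state=(1.763, 0.197)
compare at T: v=1.763, w=0.197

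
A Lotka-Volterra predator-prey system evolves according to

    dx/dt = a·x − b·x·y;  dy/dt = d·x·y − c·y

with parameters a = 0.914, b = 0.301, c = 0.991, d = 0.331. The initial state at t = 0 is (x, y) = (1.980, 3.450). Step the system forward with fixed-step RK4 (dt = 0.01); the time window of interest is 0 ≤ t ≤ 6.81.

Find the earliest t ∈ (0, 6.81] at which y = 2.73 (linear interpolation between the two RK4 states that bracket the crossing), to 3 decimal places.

t = 0.676

t=0.000: state=(1.980, 3.450)
step 1 (dt=0.01): k1=(-0.246, -1.158), k2=(-0.243, -1.157), k3=(-0.243, -1.157), k4=(-0.239, -1.157); state += dt/6·(k1+2k2+2k3+k4)
t=0.010: state=(1.978, 3.438)
t=0.020: state=(1.975, 3.427)
t=0.030: state=(1.973, 3.415)
continuing one RK4 step at a time; state shown every 25 steps (Δt=0.25):
t=0.250: state=(1.940, 3.166)
t=0.500: state=(1.941, 2.901)
t=0.670: state=(1.963, 2.736)
next step: t=0.680: state=(1.965, 2.726) — y has crossed 2.73
linear interpolation between t=0.670 (2.73562) and t=0.680 (2.72631) → t≈0.676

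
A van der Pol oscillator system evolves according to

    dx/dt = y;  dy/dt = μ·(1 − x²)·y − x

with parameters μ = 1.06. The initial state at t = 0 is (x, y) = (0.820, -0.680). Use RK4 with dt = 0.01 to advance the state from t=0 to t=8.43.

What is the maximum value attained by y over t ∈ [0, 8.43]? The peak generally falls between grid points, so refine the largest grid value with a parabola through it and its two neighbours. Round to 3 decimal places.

t=0.000: state=(0.820, -0.680)
step 1 (dt=0.01): k1=(-0.680, -1.056), k2=(-0.685, -1.059), k3=(-0.685, -1.059), k4=(-0.691, -1.061); state += dt/6·(k1+2k2+2k3+k4)
t=0.010: state=(0.813, -0.691)
t=0.020: state=(0.806, -0.701)
t=0.030: state=(0.799, -0.712)
continuing one RK4 step at a time; state shown every 50 steps (Δt=0.5):
t=0.500: state=(0.332, -1.317)
t=1.000: state=(-0.539, -2.137)
t=1.500: state=(-1.539, -1.430)
t=2.000: state=(-1.841, 0.041)
t=2.500: state=(-1.670, 0.552)
t=3.000: state=(-1.321, 0.845)
t=3.500: state=(-0.797, 1.304)
t=4.000: state=(0.066, 2.242)
t=4.500: state=(1.349, 2.386)
t=5.000: state=(1.989, 0.271)
t=5.500: state=(1.899, -0.452)
t=6.000: state=(1.609, -0.693)
t=6.500: state=(1.199, -0.972)
t=7.000: state=(0.590, -1.540)
t=7.500: state=(-0.432, -2.585)
t=8.000: state=(-1.672, -1.731)
t=8.430: state=(-2.008, -0.059)
largest grid value and its neighbours: y(4.300)=2.71886, y(4.310)=2.71895, y(4.320)=2.71743
parabola through these three points peaks at t≈4.306 with y≈2.71911

max y = 2.719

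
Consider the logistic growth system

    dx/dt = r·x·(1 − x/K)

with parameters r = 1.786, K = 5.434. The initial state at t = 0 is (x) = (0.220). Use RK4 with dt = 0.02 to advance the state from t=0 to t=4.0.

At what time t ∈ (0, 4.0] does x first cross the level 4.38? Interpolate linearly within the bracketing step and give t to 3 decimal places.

t=0.000: state=(0.220)
step 1 (dt=0.02): k1=(0.377), k2=(0.383), k3=(0.383), k4=(0.390); state += dt/6·(k1+2k2+2k3+k4)
t=0.020: state=(0.228)
t=0.040: state=(0.236)
t=0.060: state=(0.244)
continuing one RK4 step at a time; state shown every 10 steps (Δt=0.2):
t=0.200: state=(0.309)
t=0.400: state=(0.431)
t=0.600: state=(0.596)
t=0.800: state=(0.814)
t=1.000: state=(1.093)
t=1.200: state=(1.438)
t=1.400: state=(1.845)
t=1.600: state=(2.302)
t=1.800: state=(2.784)
t=2.000: state=(3.262)
t=2.200: state=(3.707)
t=2.400: state=(4.098)
t=2.560: state=(4.365)
next step: t=2.580: state=(4.395) — x has crossed 4.38
linear interpolation between t=2.560 (4.36482) and t=2.580 (4.39516) → t≈2.570

t = 2.570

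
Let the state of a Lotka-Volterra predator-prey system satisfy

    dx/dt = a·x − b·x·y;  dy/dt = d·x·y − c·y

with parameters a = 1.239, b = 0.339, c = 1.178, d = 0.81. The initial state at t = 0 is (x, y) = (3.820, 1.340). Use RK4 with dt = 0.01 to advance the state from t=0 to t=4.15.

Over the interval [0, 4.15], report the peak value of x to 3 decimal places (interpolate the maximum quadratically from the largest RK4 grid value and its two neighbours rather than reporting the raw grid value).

t=0.000: state=(3.820, 1.340)
step 1 (dt=0.01): k1=(2.998, 2.568), k2=(2.993, 2.609), k3=(2.992, 2.609), k4=(2.987, 2.651); state += dt/6·(k1+2k2+2k3+k4)
t=0.010: state=(3.850, 1.366)
t=0.020: state=(3.880, 1.393)
t=0.030: state=(3.909, 1.421)
continuing one RK4 step at a time; state shown every 20 steps (Δt=0.2):
t=0.200: state=(4.373, 2.059)
t=0.400: state=(4.676, 3.404)
t=0.600: state=(4.428, 5.676)
t=0.800: state=(3.500, 8.591)
t=1.000: state=(2.302, 10.852)
t=1.200: state=(1.370, 11.482)
t=1.400: state=(0.821, 10.785)
t=1.600: state=(0.528, 9.481)
t=1.800: state=(0.374, 8.048)
t=2.000: state=(0.290, 6.706)
t=2.200: state=(0.246, 5.531)
t=2.400: state=(0.224, 4.539)
t=2.600: state=(0.217, 3.716)
t=2.800: state=(0.222, 3.042)
t=3.000: state=(0.236, 2.494)
t=3.200: state=(0.259, 2.051)
t=3.400: state=(0.292, 1.694)
t=3.600: state=(0.337, 1.408)
t=3.800: state=(0.396, 1.180)
t=4.000: state=(0.471, 1.000)
t=4.150: state=(0.541, 0.891)
largest grid value and its neighbours: x(0.420)=4.68149, x(0.430)=4.68182, x(0.440)=4.68062
parabola through these three points peaks at t≈0.427 with x≈4.68188

max x = 4.682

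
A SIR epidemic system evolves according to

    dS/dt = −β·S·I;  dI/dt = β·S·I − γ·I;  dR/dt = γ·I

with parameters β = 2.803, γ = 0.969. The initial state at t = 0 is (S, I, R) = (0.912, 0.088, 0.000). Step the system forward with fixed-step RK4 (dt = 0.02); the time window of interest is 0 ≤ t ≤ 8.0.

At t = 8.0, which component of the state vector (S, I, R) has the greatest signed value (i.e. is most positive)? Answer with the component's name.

largest component: R

t=0.000: state=(0.912, 0.088, 0.000)
step 1 (dt=0.02): k1=(-0.225, 0.140, 0.085), k2=(-0.228, 0.141, 0.087), k3=(-0.228, 0.141, 0.087), k4=(-0.231, 0.143, 0.088); state += dt/6·(k1+2k2+2k3+k4)
t=0.020: state=(0.907, 0.091, 0.002)
t=0.040: state=(0.903, 0.094, 0.004)
t=0.060: state=(0.898, 0.097, 0.005)
continuing one RK4 step at a time; state shown every 25 steps (Δt=0.5):
t=0.500: state=(0.761, 0.177, 0.063)
t=1.000: state=(0.553, 0.274, 0.173)
t=1.500: state=(0.362, 0.319, 0.319)
t=2.000: state=(0.234, 0.296, 0.470)
t=2.500: state=(0.161, 0.239, 0.600)
t=3.000: state=(0.120, 0.179, 0.701)
t=3.500: state=(0.097, 0.128, 0.775)
t=4.000: state=(0.083, 0.089, 0.827)
t=4.500: state=(0.075, 0.061, 0.864)
t=5.000: state=(0.070, 0.042, 0.888)
t=5.500: state=(0.067, 0.028, 0.905)
t=6.000: state=(0.064, 0.019, 0.916)
t=6.500: state=(0.063, 0.013, 0.924)
t=7.000: state=(0.062, 0.009, 0.929)
t=7.500: state=(0.061, 0.006, 0.933)
t=8.000: state=(0.061, 0.004, 0.935)
compare at T: S=0.061, I=0.004, R=0.935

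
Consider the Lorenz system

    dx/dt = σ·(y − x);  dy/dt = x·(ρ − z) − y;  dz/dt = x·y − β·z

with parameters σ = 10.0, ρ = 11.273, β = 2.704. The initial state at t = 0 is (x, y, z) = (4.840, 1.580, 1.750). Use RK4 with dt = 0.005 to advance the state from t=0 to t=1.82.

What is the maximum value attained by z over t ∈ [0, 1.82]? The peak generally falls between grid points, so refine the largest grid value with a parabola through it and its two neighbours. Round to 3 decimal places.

max z = 15.704

t=0.000: state=(4.840, 1.580, 1.750)
step 1 (dt=0.005): k1=(-32.600, 44.511, 2.915), k2=(-30.672, 43.589, 3.296), k3=(-30.743, 43.633, 3.291), k4=(-28.881, 42.752, 3.650); state += dt/6·(k1+2k2+2k3+k4)
t=0.005: state=(4.686, 1.798, 1.766)
t=0.010: state=(4.551, 2.008, 1.786)
t=0.015: state=(4.432, 2.210, 1.809)
continuing one RK4 step at a time; state shown every 20 steps (Δt=0.1):
t=0.100: state=(4.119, 5.049, 2.585)
t=0.200: state=(5.838, 8.111, 4.874)
t=0.300: state=(8.131, 10.075, 9.538)
t=0.400: state=(8.911, 8.253, 14.547)
t=0.500: state=(7.003, 4.270, 15.505)
t=0.600: state=(4.352, 2.088, 13.307)
t=0.700: state=(2.700, 1.635, 10.683)
t=0.800: state=(2.087, 1.854, 8.498)
t=0.900: state=(2.124, 2.395, 6.867)
t=1.000: state=(2.600, 3.278, 5.822)
t=1.100: state=(3.491, 4.602, 5.495)
t=1.200: state=(4.814, 6.327, 6.202)
t=1.300: state=(6.386, 7.899, 8.309)
t=1.400: state=(7.511, 8.069, 11.384)
t=1.500: state=(7.296, 6.335, 13.490)
t=1.600: state=(5.894, 4.270, 13.332)
t=1.700: state=(4.416, 3.196, 11.797)
t=1.800: state=(3.546, 3.021, 10.045)
t=1.820: state=(3.454, 3.057, 9.723)
largest grid value and its neighbours: z(0.465)=15.70093, z(0.470)=15.70350, z(0.475)=15.69515
parabola through these three points peaks at t≈0.469 with z≈15.70389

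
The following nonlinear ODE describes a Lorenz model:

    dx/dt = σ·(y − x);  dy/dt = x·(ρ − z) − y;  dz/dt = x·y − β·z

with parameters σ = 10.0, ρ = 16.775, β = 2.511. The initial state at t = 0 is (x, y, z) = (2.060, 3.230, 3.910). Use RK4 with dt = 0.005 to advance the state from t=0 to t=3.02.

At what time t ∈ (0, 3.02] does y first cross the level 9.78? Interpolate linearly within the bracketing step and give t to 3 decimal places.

t = 0.169

t=0.000: state=(2.060, 3.230, 3.910)
step 1 (dt=0.005): k1=(11.700, 23.272, -3.164), k2=(11.989, 23.607, -2.928), k3=(11.990, 23.614, -2.926), k4=(12.281, 23.956, -2.684); state += dt/6·(k1+2k2+2k3+k4)
t=0.005: state=(2.120, 3.348, 3.895)
t=0.010: state=(2.183, 3.470, 3.883)
t=0.015: state=(2.249, 3.595, 3.874)
continuing one RK4 step at a time; state shown every 20 steps (Δt=0.1):
t=0.100: state=(3.872, 6.413, 4.294)
t=0.165: state=(5.890, 9.569, 5.995)
next step: t=0.170: state=(6.076, 9.839, 6.209) — y has crossed 9.78
linear interpolation between t=0.165 (9.56860) and t=0.170 (9.83939) → t≈0.169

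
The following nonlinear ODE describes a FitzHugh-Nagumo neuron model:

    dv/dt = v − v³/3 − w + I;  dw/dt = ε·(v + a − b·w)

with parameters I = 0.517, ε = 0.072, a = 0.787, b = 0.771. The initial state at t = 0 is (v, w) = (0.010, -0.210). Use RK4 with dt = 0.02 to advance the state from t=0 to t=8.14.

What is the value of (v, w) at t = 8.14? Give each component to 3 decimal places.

t=0.000: state=(0.010, -0.210)
step 1 (dt=0.02): k1=(0.737, 0.069), k2=(0.744, 0.070), k3=(0.744, 0.070), k4=(0.750, 0.070); state += dt/6·(k1+2k2+2k3+k4)
t=0.020: state=(0.025, -0.209)
t=0.040: state=(0.040, -0.207)
t=0.060: state=(0.055, -0.206)
continuing one RK4 step at a time; state shown every 25 steps (Δt=0.5):
t=0.500: state=(0.472, -0.168)
t=1.000: state=(1.098, -0.108)
t=1.500: state=(1.625, -0.028)
t=2.000: state=(1.845, 0.063)
t=2.500: state=(1.888, 0.156)
t=3.000: state=(1.874, 0.246)
t=3.500: state=(1.845, 0.334)
t=4.000: state=(1.811, 0.417)
t=4.500: state=(1.776, 0.498)
t=5.000: state=(1.740, 0.574)
t=5.500: state=(1.703, 0.648)
t=6.000: state=(1.666, 0.718)
t=6.500: state=(1.628, 0.784)
t=7.000: state=(1.589, 0.848)
t=7.500: state=(1.549, 0.908)
t=8.000: state=(1.508, 0.966)
t=8.140: state=(1.496, 0.981)

(v, w) = (1.496, 0.981)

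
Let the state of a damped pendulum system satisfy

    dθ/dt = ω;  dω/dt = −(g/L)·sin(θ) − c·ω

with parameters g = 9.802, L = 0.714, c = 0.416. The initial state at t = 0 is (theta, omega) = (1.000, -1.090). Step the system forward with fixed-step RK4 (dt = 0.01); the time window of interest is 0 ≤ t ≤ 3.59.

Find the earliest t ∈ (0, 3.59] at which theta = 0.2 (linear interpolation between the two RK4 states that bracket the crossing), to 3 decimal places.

t = 0.320

t=0.000: state=(1.000, -1.090)
step 1 (dt=0.01): k1=(-1.090, -11.099), k2=(-1.145, -11.035), k3=(-1.145, -11.033), k4=(-1.200, -10.967); state += dt/6·(k1+2k2+2k3+k4)
t=0.010: state=(0.989, -1.200)
t=0.020: state=(0.976, -1.309)
t=0.030: state=(0.962, -1.417)
continuing one RK4 step at a time; state shown every 20 steps (Δt=0.2):
t=0.200: state=(0.584, -2.914)
t=0.310: state=(0.233, -3.372)
next step: t=0.320: state=(0.200, -3.387) — theta has crossed 0.2
linear interpolation between t=0.310 (0.23347) and t=0.320 (0.19967) → t≈0.320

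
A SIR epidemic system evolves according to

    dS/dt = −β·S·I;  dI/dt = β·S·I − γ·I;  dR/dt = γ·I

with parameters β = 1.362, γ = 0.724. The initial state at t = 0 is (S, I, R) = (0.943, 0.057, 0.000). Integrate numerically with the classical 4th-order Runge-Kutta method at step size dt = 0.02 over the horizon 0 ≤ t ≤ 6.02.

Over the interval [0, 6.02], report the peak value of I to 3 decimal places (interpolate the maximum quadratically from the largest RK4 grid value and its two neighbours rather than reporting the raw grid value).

max I = 0.164

t=0.000: state=(0.943, 0.057, 0.000)
step 1 (dt=0.02): k1=(-0.073, 0.032, 0.041), k2=(-0.074, 0.032, 0.041), k3=(-0.074, 0.032, 0.042), k4=(-0.074, 0.032, 0.042); state += dt/6·(k1+2k2+2k3+k4)
t=0.020: state=(0.942, 0.058, 0.001)
t=0.040: state=(0.940, 0.058, 0.002)
t=0.060: state=(0.939, 0.059, 0.003)
continuing one RK4 step at a time; state shown every 10 steps (Δt=0.2):
t=0.200: state=(0.928, 0.064, 0.009)
t=0.400: state=(0.911, 0.071, 0.018)
t=0.600: state=(0.893, 0.078, 0.029)
t=0.800: state=(0.873, 0.086, 0.041)
t=1.000: state=(0.852, 0.094, 0.054)
t=1.200: state=(0.829, 0.102, 0.068)
t=1.400: state=(0.805, 0.111, 0.084)
t=1.600: state=(0.781, 0.119, 0.100)
t=1.800: state=(0.755, 0.127, 0.118)
t=2.000: state=(0.729, 0.134, 0.137)
t=2.200: state=(0.702, 0.141, 0.157)
t=2.400: state=(0.675, 0.147, 0.178)
t=2.600: state=(0.648, 0.153, 0.200)
t=2.800: state=(0.621, 0.157, 0.222)
t=3.000: state=(0.595, 0.160, 0.245)
t=3.200: state=(0.569, 0.162, 0.269)
t=3.400: state=(0.544, 0.164, 0.292)
t=3.600: state=(0.521, 0.164, 0.316)
t=3.800: state=(0.498, 0.163, 0.340)
t=4.000: state=(0.476, 0.161, 0.363)
t=4.200: state=(0.456, 0.158, 0.386)
t=4.400: state=(0.437, 0.154, 0.409)
t=4.600: state=(0.419, 0.150, 0.431)
t=4.800: state=(0.403, 0.145, 0.452)
t=5.000: state=(0.388, 0.140, 0.473)
t=5.200: state=(0.373, 0.134, 0.492)
t=5.400: state=(0.360, 0.128, 0.511)
t=5.600: state=(0.348, 0.122, 0.530)
t=5.800: state=(0.337, 0.116, 0.547)
t=6.000: state=(0.327, 0.110, 0.563)
t=6.020: state=(0.326, 0.109, 0.565)
largest grid value and its neighbours: I(3.480)=0.16371, I(3.500)=0.16372, I(3.520)=0.16371
parabola through these three points peaks at t≈3.506 with I≈0.16372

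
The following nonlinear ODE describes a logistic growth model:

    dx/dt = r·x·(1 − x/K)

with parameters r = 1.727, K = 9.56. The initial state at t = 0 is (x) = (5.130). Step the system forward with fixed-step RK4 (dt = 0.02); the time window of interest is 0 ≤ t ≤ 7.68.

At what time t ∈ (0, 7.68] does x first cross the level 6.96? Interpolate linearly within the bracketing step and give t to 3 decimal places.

t=0.000: state=(5.130)
step 1 (dt=0.02): k1=(4.105), k2=(4.100), k3=(4.100), k4=(4.094); state += dt/6·(k1+2k2+2k3+k4)
t=0.020: state=(5.212)
t=0.040: state=(5.294)
t=0.060: state=(5.375)
t=0.480: state=(6.943)
next step: t=0.500: state=(7.008) — x has crossed 6.96
linear interpolation between t=0.480 (6.94293) and t=0.500 (7.00806) → t≈0.485

t = 0.485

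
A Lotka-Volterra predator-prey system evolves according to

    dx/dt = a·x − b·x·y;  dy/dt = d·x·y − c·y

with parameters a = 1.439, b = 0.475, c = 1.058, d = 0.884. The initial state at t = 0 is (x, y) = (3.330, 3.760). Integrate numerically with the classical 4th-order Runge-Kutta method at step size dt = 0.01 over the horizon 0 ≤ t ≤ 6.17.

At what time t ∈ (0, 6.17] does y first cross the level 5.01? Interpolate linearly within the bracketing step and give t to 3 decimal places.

t=0.000: state=(3.330, 3.760)
step 1 (dt=0.01): k1=(-1.156, 7.090), k2=(-1.209, 7.138), k3=(-1.210, 7.137), k4=(-1.264, 7.184); state += dt/6·(k1+2k2+2k3+k4)
t=0.010: state=(3.318, 3.831)
t=0.020: state=(3.305, 3.904)
t=0.030: state=(3.290, 3.977)
t=0.160: state=(3.010, 4.986)
next step: t=0.170: state=(2.981, 5.066) — y has crossed 5.01
linear interpolation between t=0.160 (4.98581) and t=0.170 (5.06572) → t≈0.163

t = 0.163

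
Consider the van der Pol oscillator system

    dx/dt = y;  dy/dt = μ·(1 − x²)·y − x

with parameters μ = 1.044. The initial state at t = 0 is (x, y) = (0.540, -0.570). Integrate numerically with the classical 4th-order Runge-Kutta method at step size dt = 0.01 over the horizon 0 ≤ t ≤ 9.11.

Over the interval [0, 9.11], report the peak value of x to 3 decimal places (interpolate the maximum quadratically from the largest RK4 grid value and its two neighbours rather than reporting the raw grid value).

t=0.000: state=(0.540, -0.570)
step 1 (dt=0.01): k1=(-0.570, -0.962), k2=(-0.575, -0.964), k3=(-0.575, -0.964), k4=(-0.580, -0.967); state += dt/6·(k1+2k2+2k3+k4)
t=0.010: state=(0.534, -0.580)
t=0.020: state=(0.528, -0.589)
t=0.030: state=(0.522, -0.599)
continuing one RK4 step at a time; state shown every 50 steps (Δt=0.5):
t=0.500: state=(0.122, -1.129)
t=1.000: state=(-0.599, -1.700)
t=1.500: state=(-1.384, -1.165)
t=2.000: state=(-1.656, -0.007)
t=2.500: state=(-1.501, 0.553)
t=3.000: state=(-1.132, 0.932)
t=3.500: state=(-0.532, 1.534)
t=4.000: state=(0.482, 2.536)
t=4.500: state=(1.673, 1.630)
t=5.000: state=(1.986, -0.089)
t=5.500: state=(1.802, -0.549)
t=6.000: state=(1.469, -0.786)
t=6.500: state=(0.996, -1.144)
t=7.000: state=(0.258, -1.906)
t=7.500: state=(-0.949, -2.708)
t=8.000: state=(-1.911, -0.825)
t=8.500: state=(-1.966, 0.328)
t=9.000: state=(-1.716, 0.629)
t=9.110: state=(-1.645, 0.677)
largest grid value and its neighbours: x(4.940)=1.98783, x(4.950)=1.98797, x(4.960)=1.98790
parabola through these three points peaks at t≈4.952 with x≈1.98797

max x = 1.988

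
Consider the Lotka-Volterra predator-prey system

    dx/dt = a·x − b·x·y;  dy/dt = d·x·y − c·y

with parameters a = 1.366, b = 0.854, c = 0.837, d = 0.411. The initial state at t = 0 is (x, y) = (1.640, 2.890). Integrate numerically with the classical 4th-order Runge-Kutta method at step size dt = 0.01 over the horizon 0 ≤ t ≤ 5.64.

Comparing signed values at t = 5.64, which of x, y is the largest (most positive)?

largest component: x

t=0.000: state=(1.640, 2.890)
step 1 (dt=0.01): k1=(-1.807, -0.471), k2=(-1.794, -0.481), k3=(-1.794, -0.481), k4=(-1.781, -0.491); state += dt/6·(k1+2k2+2k3+k4)
t=0.010: state=(1.622, 2.885)
t=0.020: state=(1.604, 2.880)
t=0.030: state=(1.587, 2.875)
continuing one RK4 step at a time; state shown every 20 steps (Δt=0.2):
t=0.200: state=(1.329, 2.760)
t=0.400: state=(1.106, 2.579)
t=0.600: state=(0.952, 2.373)
t=0.800: state=(0.850, 2.161)
t=1.000: state=(0.786, 1.955)
t=1.200: state=(0.752, 1.761)
t=1.400: state=(0.743, 1.584)
t=1.600: state=(0.756, 1.424)
t=1.800: state=(0.788, 1.284)
t=2.000: state=(0.841, 1.161)
t=2.200: state=(0.915, 1.055)
t=2.400: state=(1.012, 0.966)
t=2.600: state=(1.135, 0.892)
t=2.800: state=(1.287, 0.833)
t=3.000: state=(1.473, 0.789)
t=3.200: state=(1.696, 0.760)
t=3.400: state=(1.960, 0.747)
t=3.600: state=(2.267, 0.752)
t=3.800: state=(2.615, 0.777)
t=4.000: state=(2.998, 0.828)
t=4.200: state=(3.398, 0.911)
t=4.400: state=(3.784, 1.035)
t=4.600: state=(4.108, 1.212)
t=4.800: state=(4.305, 1.450)
t=5.000: state=(4.309, 1.750)
t=5.200: state=(4.079, 2.093)
t=5.400: state=(3.640, 2.434)
t=5.600: state=(3.078, 2.715)
t=5.640: state=(2.961, 2.759)
compare at T: x=2.961, y=2.759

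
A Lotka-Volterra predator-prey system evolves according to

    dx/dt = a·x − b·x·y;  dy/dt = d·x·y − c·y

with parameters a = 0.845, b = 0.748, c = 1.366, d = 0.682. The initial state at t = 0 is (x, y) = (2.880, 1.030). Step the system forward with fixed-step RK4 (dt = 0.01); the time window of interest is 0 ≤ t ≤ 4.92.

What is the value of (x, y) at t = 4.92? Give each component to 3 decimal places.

(x, y) = (2.249, 0.673)

t=0.000: state=(2.880, 1.030)
step 1 (dt=0.01): k1=(0.215, 0.616), k2=(0.208, 0.619), k3=(0.208, 0.619), k4=(0.202, 0.621); state += dt/6·(k1+2k2+2k3+k4)
t=0.010: state=(2.882, 1.036)
t=0.020: state=(2.884, 1.042)
t=0.030: state=(2.886, 1.049)
continuing one RK4 step at a time; state shown every 20 steps (Δt=0.2):
t=0.200: state=(2.895, 1.163)
t=0.400: state=(2.849, 1.310)
t=0.600: state=(2.742, 1.461)
t=0.800: state=(2.582, 1.599)
t=1.000: state=(2.387, 1.708)
t=1.200: state=(2.177, 1.774)
t=1.400: state=(1.973, 1.792)
t=1.600: state=(1.790, 1.761)
t=1.800: state=(1.636, 1.693)
t=2.000: state=(1.514, 1.596)
t=2.200: state=(1.424, 1.484)
t=2.400: state=(1.363, 1.365)
t=2.600: state=(1.327, 1.247)
t=2.800: state=(1.315, 1.136)
t=3.000: state=(1.324, 1.035)
t=3.200: state=(1.352, 0.945)
t=3.400: state=(1.398, 0.867)
t=3.600: state=(1.462, 0.802)
t=3.800: state=(1.542, 0.749)
t=4.000: state=(1.637, 0.708)
t=4.200: state=(1.748, 0.678)
t=4.400: state=(1.873, 0.661)
t=4.600: state=(2.010, 0.655)
t=4.800: state=(2.157, 0.662)
t=4.920: state=(2.249, 0.673)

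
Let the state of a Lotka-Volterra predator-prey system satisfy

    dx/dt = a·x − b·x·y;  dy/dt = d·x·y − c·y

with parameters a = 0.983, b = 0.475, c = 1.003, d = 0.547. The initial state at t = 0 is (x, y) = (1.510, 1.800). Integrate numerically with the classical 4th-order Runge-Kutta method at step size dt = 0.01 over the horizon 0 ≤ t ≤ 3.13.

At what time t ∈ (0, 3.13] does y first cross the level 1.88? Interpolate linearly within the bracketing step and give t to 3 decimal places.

t=0.000: state=(1.510, 1.800)
step 1 (dt=0.01): k1=(0.193, -0.319), k2=(0.195, -0.317), k3=(0.195, -0.317), k4=(0.196, -0.316); state += dt/6·(k1+2k2+2k3+k4)
t=0.010: state=(1.512, 1.797)
t=0.020: state=(1.514, 1.794)
t=0.030: state=(1.516, 1.791)
continuing one RK4 step at a time; state shown every 20 steps (Δt=0.2):
t=0.200: state=(1.554, 1.741)
t=0.400: state=(1.607, 1.694)
t=0.600: state=(1.668, 1.657)
t=0.800: state=(1.737, 1.634)
t=1.000: state=(1.811, 1.623)
t=1.200: state=(1.890, 1.626)
t=1.400: state=(1.970, 1.643)
t=1.600: state=(2.048, 1.675)
t=1.800: state=(2.122, 1.722)
t=2.000: state=(2.187, 1.783)
t=2.200: state=(2.239, 1.859)
t=2.240: state=(2.248, 1.876)
next step: t=2.250: state=(2.250, 1.880) — y has crossed 1.88
linear interpolation between t=2.240 (1.87606) and t=2.250 (1.88033) → t≈2.249

t = 2.249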